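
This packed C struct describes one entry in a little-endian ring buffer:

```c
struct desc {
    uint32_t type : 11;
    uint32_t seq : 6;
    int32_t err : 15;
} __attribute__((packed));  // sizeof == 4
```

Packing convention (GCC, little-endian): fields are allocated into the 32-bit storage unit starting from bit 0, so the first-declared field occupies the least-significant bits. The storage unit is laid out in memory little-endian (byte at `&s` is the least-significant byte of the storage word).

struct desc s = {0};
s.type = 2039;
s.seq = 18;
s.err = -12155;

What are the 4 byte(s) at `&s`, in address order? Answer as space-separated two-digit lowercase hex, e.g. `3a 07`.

type:11 = 2039 → 0x7f7 << 0 → word 0x000007f7
seq:6 = 18 → 0x12 << 11 → word 0x000097f7
err:15 = -12155 → 0x5085 << 17 → word 0xa10a97f7
word = 0xa10a97f7 → little-endian bytes:
  [0]=0xf7  [1]=0x97  [2]=0x0a  [3]=0xa1

f7 97 0a a1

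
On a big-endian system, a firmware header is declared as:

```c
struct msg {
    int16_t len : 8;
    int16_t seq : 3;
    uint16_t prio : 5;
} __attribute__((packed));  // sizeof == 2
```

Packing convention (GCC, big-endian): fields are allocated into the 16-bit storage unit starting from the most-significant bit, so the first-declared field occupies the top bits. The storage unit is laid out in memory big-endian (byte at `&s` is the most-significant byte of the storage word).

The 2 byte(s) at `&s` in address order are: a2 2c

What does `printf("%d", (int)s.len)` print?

-94

[0]=0xa2 [1]=0x2c (big-endian) → word 0xa22c
len [8+:8] = (word>>8) & 0xff = 162  ←
seq [5+:3] = (word>>5) & 0x7 = 1
prio [0+:5] = (word>>0) & 0x1f = 12
len signed 8b, MSB=1: 162 - 256 = -94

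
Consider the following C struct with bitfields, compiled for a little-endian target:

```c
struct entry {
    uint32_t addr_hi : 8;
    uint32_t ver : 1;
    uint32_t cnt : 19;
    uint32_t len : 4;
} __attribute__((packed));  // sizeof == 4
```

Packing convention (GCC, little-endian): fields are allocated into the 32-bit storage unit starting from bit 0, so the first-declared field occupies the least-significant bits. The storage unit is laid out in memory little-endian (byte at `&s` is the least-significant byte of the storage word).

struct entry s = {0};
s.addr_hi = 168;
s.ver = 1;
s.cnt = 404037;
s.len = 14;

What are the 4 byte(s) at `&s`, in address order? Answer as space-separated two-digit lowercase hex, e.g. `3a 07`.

a8 8b 54 ec

addr_hi (8b) val=168 bits=0xa8 at bit 0: 0x000000a8
ver (1b) val=1 bits=0x1 at bit 8: 0x000001a8
cnt (19b) val=404037 bits=0x62a45 at bit 9: 0x0c548ba8
len (4b) val=14 bits=0xe at bit 28: 0xec548ba8
word = 0xec548ba8 → little-endian bytes:
  [0]=0xa8  [1]=0x8b  [2]=0x54  [3]=0xec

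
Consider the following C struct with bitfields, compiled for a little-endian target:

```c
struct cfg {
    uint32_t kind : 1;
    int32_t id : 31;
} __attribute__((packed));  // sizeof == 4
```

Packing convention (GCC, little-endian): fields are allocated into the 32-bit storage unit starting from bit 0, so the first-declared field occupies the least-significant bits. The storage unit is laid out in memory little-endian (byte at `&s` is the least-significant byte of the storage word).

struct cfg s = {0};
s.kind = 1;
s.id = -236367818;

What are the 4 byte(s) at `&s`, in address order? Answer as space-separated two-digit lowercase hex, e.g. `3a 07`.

[0+:1] kind=1 & 0x1 = 0x1; word=0x00000001
[1+:31] id=-236367818 & 0x7fffffff = 0x71e95036; word=0xe3d2a06d
word = 0xe3d2a06d → little-endian bytes:
  [0]=0x6d  [1]=0xa0  [2]=0xd2  [3]=0xe3

6d a0 d2 e3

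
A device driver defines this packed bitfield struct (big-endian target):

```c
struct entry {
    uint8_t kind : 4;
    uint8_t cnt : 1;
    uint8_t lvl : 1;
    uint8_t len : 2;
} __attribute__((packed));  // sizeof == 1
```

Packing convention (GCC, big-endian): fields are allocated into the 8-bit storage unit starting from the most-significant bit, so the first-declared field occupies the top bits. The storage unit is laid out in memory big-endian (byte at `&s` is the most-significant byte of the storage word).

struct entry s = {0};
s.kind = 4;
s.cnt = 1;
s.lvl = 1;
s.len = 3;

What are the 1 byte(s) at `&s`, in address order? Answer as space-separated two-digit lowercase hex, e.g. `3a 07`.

kind:4 = 4 → 0x4 << 4 → word 0x40
cnt:1 = 1 → 0x1 << 3 → word 0x48
lvl:1 = 1 → 0x1 << 2 → word 0x4c
len:2 = 3 → 0x3 << 0 → word 0x4f
word = 0x4f → big-endian bytes:
  [0]=0x4f

4f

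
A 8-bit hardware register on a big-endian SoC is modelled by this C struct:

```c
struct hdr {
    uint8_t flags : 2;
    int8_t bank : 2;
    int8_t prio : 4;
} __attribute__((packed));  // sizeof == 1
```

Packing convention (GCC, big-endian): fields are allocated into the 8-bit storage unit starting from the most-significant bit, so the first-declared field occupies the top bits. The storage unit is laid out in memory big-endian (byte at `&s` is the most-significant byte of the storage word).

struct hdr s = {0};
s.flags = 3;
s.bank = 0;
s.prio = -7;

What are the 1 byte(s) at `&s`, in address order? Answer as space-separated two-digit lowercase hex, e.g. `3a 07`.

flags:2 = 3 → 0x3 << 6 → word 0xc0
bank:2 = 0 → 0x0 << 4 → word 0xc0
prio:4 = -7 → 0x9 << 0 → word 0xc9
word = 0xc9 → big-endian bytes:
  [0]=0xc9

c9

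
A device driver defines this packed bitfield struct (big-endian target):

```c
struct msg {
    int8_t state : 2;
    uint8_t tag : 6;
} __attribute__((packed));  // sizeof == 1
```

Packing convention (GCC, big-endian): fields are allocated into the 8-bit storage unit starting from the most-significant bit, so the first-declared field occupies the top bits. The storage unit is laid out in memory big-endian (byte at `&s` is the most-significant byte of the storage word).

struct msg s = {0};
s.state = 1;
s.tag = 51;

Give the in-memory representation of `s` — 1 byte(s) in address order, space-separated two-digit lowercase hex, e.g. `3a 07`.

[6+:2] state=1 & 0x3 = 0x1; word=0x40
[0+:6] tag=51 & 0x3f = 0x33; word=0x73
word = 0x73 → big-endian bytes:
  [0]=0x73

73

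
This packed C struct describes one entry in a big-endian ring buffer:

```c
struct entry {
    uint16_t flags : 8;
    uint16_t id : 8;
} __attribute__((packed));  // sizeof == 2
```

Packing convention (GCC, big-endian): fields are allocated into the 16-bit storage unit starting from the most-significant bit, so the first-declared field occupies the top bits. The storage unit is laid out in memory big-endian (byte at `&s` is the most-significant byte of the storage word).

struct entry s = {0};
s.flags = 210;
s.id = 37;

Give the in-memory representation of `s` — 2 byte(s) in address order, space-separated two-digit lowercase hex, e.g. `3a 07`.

d2 25

flags:8 = 210 → 0xd2 << 8 → word 0xd200
id:8 = 37 → 0x25 << 0 → word 0xd225
word = 0xd225 → big-endian bytes:
  [0]=0xd2  [1]=0x25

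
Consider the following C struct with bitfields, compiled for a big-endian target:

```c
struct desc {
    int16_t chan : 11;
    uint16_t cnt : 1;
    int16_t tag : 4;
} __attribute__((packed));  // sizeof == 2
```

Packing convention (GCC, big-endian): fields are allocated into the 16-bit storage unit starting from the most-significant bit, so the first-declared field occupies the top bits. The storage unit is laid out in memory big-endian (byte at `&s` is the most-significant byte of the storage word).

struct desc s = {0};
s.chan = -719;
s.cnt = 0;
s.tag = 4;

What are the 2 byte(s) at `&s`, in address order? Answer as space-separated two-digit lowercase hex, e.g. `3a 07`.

[5+:11] chan=-719 & 0x7ff = 0x531; word=0xa620
[4+:1] cnt=0 & 0x1 = 0x0; word=0xa620
[0+:4] tag=4 & 0xf = 0x4; word=0xa624
word = 0xa624 → big-endian bytes:
  [0]=0xa6  [1]=0x24

a6 24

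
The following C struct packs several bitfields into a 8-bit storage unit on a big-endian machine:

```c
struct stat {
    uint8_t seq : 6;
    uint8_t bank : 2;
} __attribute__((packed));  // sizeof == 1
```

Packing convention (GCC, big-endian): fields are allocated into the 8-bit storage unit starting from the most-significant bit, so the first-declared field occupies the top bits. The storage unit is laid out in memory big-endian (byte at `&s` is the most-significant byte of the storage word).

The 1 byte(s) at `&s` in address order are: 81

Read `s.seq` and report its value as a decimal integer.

[0]=0x81 (big-endian) → word 0x81
seq:6 @ bit 2 → (0x81>>2)&0x3f = 0x20  ←
bank:2 @ bit 0 → (0x81>>0)&0x3 = 0x1

32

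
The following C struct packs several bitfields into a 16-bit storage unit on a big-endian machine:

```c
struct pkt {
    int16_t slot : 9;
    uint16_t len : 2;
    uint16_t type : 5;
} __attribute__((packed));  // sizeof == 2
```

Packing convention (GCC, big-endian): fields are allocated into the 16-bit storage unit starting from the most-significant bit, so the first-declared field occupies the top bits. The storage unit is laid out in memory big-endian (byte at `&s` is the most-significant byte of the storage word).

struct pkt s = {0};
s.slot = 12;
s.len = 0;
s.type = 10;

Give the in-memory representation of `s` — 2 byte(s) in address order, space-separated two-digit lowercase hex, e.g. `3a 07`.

06 0a

slot:9 = 12 → 0xc << 7 → word 0x0600
len:2 = 0 → 0x0 << 5 → word 0x0600
type:5 = 10 → 0xa << 0 → word 0x060a
word = 0x060a → big-endian bytes:
  [0]=0x06  [1]=0x0a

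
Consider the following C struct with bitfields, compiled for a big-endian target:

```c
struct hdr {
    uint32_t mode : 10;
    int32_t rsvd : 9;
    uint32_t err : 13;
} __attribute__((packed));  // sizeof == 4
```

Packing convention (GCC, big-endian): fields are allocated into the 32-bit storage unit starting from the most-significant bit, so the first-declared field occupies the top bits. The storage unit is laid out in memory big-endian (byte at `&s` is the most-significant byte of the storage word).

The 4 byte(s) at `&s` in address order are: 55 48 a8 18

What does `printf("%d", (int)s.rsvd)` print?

69

[0]=0x55 [1]=0x48 [2]=0xa8 [3]=0x18 (big-endian) → word 0x5548a818
mode [22+:10] = (word>>22) & 0x3ff = 341
rsvd [13+:9] = (word>>13) & 0x1ff = 69  ←
err [0+:13] = (word>>0) & 0x1fff = 2072
rsvd signed 9b, MSB=0: value = 69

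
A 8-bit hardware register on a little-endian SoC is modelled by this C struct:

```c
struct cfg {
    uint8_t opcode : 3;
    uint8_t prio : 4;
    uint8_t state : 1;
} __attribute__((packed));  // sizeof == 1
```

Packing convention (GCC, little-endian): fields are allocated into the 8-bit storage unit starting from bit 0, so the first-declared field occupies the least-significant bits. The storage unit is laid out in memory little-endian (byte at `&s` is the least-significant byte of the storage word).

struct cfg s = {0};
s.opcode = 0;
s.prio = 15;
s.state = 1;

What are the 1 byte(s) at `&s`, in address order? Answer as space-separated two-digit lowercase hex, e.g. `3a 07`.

f8

[0+:3] opcode=0 & 0x7 = 0x0; word=0x00
[3+:4] prio=15 & 0xf = 0xf; word=0x78
[7+:1] state=1 & 0x1 = 0x1; word=0xf8
word = 0xf8 → little-endian bytes:
  [0]=0xf8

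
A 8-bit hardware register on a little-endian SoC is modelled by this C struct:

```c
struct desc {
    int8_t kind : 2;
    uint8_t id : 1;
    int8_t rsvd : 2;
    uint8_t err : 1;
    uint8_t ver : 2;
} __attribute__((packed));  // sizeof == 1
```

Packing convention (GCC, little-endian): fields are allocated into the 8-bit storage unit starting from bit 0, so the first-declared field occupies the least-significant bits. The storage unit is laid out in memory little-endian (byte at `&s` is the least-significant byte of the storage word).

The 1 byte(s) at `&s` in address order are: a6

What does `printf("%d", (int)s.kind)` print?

-2

[0]=0xa6 (little-endian) → word 0xa6
kind [0+:2] = (word>>0) & 0x3 = 2  ←
id [2+:1] = (word>>2) & 0x1 = 1
rsvd [3+:2] = (word>>3) & 0x3 = 0
err [5+:1] = (word>>5) & 0x1 = 1
ver [6+:2] = (word>>6) & 0x3 = 2
kind signed 2b, MSB=1: 2 - 4 = -2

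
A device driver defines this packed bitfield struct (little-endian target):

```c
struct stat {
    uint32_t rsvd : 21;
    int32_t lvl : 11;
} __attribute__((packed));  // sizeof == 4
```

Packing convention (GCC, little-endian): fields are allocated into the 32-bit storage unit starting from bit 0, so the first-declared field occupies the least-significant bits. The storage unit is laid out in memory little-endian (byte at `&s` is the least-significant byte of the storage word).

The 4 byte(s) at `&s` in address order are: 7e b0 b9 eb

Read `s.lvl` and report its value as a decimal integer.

-163

[0]=0x7e [1]=0xb0 [2]=0xb9 [3]=0xeb (little-endian) → word 0xebb9b07e
rsvd:21 @ bit 0 → (0xebb9b07e>>0)&0x1fffff = 0x19b07e
lvl:11 @ bit 21 → (0xebb9b07e>>21)&0x7ff = 0x75d  ←
lvl signed 11b, MSB=1: 1885 - 2048 = -163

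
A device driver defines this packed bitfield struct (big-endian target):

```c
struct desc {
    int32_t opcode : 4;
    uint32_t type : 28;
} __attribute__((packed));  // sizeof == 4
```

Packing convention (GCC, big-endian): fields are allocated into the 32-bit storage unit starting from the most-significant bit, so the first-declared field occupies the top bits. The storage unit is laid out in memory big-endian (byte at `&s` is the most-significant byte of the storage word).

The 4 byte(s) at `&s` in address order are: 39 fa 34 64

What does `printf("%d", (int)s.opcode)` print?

3

[0]=0x39 [1]=0xfa [2]=0x34 [3]=0x64 (big-endian) → word 0x39fa3464
opcode [28+:4] = (word>>28) & 0xf = 3  ←
type [0+:28] = (word>>0) & 0xfffffff = 167392356
opcode signed 4b, MSB=0: value = 3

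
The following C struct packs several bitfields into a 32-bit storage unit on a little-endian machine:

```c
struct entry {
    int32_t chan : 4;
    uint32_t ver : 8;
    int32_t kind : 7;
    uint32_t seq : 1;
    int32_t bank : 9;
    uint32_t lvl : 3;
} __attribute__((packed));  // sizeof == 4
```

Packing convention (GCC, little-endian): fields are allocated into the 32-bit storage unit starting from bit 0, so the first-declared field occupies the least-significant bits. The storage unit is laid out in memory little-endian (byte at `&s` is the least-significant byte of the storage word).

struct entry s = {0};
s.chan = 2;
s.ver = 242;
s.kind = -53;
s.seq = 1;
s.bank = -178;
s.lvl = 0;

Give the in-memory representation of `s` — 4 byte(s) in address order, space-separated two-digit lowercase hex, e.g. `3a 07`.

22 bf ec 14

[0+:4] chan=2 & 0xf = 0x2; word=0x00000002
[4+:8] ver=242 & 0xff = 0xf2; word=0x00000f22
[12+:7] kind=-53 & 0x7f = 0x4b; word=0x0004bf22
[19+:1] seq=1 & 0x1 = 0x1; word=0x000cbf22
[20+:9] bank=-178 & 0x1ff = 0x14e; word=0x14ecbf22
[29+:3] lvl=0 & 0x7 = 0x0; word=0x14ecbf22
word = 0x14ecbf22 → little-endian bytes:
  [0]=0x22  [1]=0xbf  [2]=0xec  [3]=0x14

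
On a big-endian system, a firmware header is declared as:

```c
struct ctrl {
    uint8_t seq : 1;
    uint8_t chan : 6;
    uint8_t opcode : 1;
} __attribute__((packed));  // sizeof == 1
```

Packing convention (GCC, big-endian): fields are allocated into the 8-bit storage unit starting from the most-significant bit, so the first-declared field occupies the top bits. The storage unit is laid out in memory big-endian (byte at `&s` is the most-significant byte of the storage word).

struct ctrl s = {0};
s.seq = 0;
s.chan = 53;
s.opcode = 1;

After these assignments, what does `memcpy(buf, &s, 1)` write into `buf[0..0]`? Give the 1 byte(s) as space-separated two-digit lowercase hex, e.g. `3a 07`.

seq (1b) val=0 bits=0x0 at bit 7: 0x00
chan (6b) val=53 bits=0x35 at bit 1: 0x6a
opcode (1b) val=1 bits=0x1 at bit 0: 0x6b
word = 0x6b → big-endian bytes:
  [0]=0x6b

6b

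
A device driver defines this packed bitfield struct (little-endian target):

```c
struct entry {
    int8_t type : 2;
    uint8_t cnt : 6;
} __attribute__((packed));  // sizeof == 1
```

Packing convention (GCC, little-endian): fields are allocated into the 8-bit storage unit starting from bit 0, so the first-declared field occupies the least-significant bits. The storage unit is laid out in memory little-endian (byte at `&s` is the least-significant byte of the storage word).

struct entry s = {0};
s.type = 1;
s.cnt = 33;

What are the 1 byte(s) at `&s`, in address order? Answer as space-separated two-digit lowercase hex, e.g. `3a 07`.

type:2 = 1 → 0x1 << 0 → word 0x01
cnt:6 = 33 → 0x21 << 2 → word 0x85
word = 0x85 → little-endian bytes:
  [0]=0x85

85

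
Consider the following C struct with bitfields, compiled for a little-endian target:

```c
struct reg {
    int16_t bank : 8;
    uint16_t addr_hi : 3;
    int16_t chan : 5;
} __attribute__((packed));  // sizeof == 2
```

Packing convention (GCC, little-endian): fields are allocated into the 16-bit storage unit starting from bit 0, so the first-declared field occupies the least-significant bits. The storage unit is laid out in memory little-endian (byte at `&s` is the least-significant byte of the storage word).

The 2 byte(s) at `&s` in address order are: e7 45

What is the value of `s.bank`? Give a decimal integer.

[0]=0xe7 [1]=0x45 (little-endian) → word 0x45e7
bank:8 @ bit 0 → (0x45e7>>0)&0xff = 0xe7  ←
addr_hi:3 @ bit 8 → (0x45e7>>8)&0x7 = 0x5
chan:5 @ bit 11 → (0x45e7>>11)&0x1f = 0x8
bank signed 8b, MSB=1: 231 - 256 = -25

-25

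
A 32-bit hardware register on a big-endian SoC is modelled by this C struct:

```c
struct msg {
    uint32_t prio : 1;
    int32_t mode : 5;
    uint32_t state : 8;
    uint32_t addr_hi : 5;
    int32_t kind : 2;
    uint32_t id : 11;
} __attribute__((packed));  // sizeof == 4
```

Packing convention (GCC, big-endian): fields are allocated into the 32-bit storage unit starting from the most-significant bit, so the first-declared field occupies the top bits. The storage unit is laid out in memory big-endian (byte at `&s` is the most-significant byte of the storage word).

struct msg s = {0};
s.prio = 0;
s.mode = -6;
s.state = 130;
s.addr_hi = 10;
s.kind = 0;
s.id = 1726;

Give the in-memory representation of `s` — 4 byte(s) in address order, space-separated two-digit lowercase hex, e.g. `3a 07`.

6a 09 46 be

prio (1b) val=0 bits=0x0 at bit 31: 0x00000000
mode (5b) val=-6 bits=0x1a at bit 26: 0x68000000
state (8b) val=130 bits=0x82 at bit 18: 0x6a080000
addr_hi (5b) val=10 bits=0xa at bit 13: 0x6a094000
kind (2b) val=0 bits=0x0 at bit 11: 0x6a094000
id (11b) val=1726 bits=0x6be at bit 0: 0x6a0946be
word = 0x6a0946be → big-endian bytes:
  [0]=0x6a  [1]=0x09  [2]=0x46  [3]=0xbe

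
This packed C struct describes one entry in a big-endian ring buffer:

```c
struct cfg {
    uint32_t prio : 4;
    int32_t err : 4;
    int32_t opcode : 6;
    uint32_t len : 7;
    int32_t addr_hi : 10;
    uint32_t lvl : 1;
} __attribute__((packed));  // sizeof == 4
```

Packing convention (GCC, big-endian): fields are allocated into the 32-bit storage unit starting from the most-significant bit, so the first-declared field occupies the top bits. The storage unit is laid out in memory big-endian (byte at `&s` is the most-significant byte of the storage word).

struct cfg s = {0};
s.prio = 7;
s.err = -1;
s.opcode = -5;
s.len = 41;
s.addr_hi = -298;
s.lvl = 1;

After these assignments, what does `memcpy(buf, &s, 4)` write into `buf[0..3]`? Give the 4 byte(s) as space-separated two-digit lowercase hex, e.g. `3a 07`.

[28+:4] prio=7 & 0xf = 0x7; word=0x70000000
[24+:4] err=-1 & 0xf = 0xf; word=0x7f000000
[18+:6] opcode=-5 & 0x3f = 0x3b; word=0x7fec0000
[11+:7] len=41 & 0x7f = 0x29; word=0x7fed4800
[1+:10] addr_hi=-298 & 0x3ff = 0x2d6; word=0x7fed4dac
[0+:1] lvl=1 & 0x1 = 0x1; word=0x7fed4dad
word = 0x7fed4dad → big-endian bytes:
  [0]=0x7f  [1]=0xed  [2]=0x4d  [3]=0xad

7f ed 4d ad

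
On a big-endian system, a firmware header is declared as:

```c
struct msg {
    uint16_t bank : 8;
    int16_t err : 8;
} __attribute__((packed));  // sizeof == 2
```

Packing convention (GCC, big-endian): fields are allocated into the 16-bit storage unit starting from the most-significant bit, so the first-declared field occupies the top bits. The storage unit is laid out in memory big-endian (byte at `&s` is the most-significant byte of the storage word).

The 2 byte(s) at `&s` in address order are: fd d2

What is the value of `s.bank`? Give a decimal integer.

253

[0]=0xfd [1]=0xd2 (big-endian) → word 0xfdd2
bank:8 @ bit 8 → (0xfdd2>>8)&0xff = 0xfd  ←
err:8 @ bit 0 → (0xfdd2>>0)&0xff = 0xd2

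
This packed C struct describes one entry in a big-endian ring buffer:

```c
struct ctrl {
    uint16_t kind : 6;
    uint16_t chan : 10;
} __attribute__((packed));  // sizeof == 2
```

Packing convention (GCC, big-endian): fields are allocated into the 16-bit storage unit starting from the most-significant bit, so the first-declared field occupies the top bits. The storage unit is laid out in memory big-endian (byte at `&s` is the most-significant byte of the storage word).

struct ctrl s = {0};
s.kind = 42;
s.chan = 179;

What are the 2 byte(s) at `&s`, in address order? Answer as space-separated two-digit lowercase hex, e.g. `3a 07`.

kind (6b) val=42 bits=0x2a at bit 10: 0xa800
chan (10b) val=179 bits=0xb3 at bit 0: 0xa8b3
word = 0xa8b3 → big-endian bytes:
  [0]=0xa8  [1]=0xb3

a8 b3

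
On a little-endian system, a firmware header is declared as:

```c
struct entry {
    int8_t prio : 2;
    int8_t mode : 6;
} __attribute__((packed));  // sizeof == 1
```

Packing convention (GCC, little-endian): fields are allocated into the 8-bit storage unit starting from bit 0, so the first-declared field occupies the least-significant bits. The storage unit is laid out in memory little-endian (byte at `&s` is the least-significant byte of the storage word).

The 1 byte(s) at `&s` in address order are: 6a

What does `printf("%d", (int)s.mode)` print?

26

[0]=0x6a (little-endian) → word 0x6a
prio [0+:2] = (word>>0) & 0x3 = 2
mode [2+:6] = (word>>2) & 0x3f = 26  ←
mode signed 6b, MSB=0: value = 26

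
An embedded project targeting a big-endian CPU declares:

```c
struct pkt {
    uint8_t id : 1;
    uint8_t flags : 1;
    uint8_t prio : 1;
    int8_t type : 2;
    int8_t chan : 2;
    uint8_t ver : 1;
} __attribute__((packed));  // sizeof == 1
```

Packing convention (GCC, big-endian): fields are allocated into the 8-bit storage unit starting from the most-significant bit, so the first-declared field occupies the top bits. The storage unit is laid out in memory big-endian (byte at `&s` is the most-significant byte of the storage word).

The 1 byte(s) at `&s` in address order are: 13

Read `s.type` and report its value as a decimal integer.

[0]=0x13 (big-endian) → word 0x13
id:1 @ bit 7 → (0x13>>7)&0x1 = 0x0
flags:1 @ bit 6 → (0x13>>6)&0x1 = 0x0
prio:1 @ bit 5 → (0x13>>5)&0x1 = 0x0
type:2 @ bit 3 → (0x13>>3)&0x3 = 0x2  ←
chan:2 @ bit 1 → (0x13>>1)&0x3 = 0x1
ver:1 @ bit 0 → (0x13>>0)&0x1 = 0x1
type signed 2b, MSB=1: 2 - 4 = -2

-2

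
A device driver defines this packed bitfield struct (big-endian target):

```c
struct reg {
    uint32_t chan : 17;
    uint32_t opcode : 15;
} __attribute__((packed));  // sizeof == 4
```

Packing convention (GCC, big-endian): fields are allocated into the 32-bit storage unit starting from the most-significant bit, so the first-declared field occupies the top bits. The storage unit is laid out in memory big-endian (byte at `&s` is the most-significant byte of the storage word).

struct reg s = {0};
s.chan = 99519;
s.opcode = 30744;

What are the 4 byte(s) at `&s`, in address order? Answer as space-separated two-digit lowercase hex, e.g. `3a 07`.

c2 5f f8 18

[15+:17] chan=99519 & 0x1ffff = 0x184bf; word=0xc25f8000
[0+:15] opcode=30744 & 0x7fff = 0x7818; word=0xc25ff818
word = 0xc25ff818 → big-endian bytes:
  [0]=0xc2  [1]=0x5f  [2]=0xf8  [3]=0x18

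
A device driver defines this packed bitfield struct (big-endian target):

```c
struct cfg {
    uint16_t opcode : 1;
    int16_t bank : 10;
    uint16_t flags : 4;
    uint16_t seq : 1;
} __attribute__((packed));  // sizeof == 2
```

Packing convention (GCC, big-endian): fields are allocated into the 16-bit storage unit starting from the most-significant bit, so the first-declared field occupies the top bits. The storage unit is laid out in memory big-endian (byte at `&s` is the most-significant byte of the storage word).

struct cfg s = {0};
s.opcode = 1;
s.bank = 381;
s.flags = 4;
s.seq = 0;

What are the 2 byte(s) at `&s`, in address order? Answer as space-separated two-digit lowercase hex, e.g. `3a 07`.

af a8

opcode:1 = 1 → 0x1 << 15 → word 0x8000
bank:10 = 381 → 0x17d << 5 → word 0xafa0
flags:4 = 4 → 0x4 << 1 → word 0xafa8
seq:1 = 0 → 0x0 << 0 → word 0xafa8
word = 0xafa8 → big-endian bytes:
  [0]=0xaf  [1]=0xa8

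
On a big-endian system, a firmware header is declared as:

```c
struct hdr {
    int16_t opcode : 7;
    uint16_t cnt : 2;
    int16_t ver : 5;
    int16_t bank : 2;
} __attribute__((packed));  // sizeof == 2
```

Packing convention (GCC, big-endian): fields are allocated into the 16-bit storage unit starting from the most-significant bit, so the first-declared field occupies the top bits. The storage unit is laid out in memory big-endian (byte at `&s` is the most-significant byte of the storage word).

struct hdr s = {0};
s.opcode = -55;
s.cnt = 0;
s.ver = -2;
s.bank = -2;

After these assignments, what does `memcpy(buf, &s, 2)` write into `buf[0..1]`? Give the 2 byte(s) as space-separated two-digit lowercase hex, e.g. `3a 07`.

opcode:7 = -55 → 0x49 << 9 → word 0x9200
cnt:2 = 0 → 0x0 << 7 → word 0x9200
ver:5 = -2 → 0x1e << 2 → word 0x9278
bank:2 = -2 → 0x2 << 0 → word 0x927a
word = 0x927a → big-endian bytes:
  [0]=0x92  [1]=0x7a

92 7a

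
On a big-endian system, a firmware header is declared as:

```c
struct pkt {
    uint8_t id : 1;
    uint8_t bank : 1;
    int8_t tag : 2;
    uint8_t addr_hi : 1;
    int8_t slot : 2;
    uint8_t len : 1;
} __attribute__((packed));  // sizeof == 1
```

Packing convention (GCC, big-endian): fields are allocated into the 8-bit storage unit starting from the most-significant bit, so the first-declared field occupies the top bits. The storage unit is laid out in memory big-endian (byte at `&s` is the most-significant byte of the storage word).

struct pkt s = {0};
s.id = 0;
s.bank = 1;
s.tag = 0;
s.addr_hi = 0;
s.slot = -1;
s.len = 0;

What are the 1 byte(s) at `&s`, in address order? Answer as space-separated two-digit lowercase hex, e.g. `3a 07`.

id:1 = 0 → 0x0 << 7 → word 0x00
bank:1 = 1 → 0x1 << 6 → word 0x40
tag:2 = 0 → 0x0 << 4 → word 0x40
addr_hi:1 = 0 → 0x0 << 3 → word 0x40
slot:2 = -1 → 0x3 << 1 → word 0x46
len:1 = 0 → 0x0 << 0 → word 0x46
word = 0x46 → big-endian bytes:
  [0]=0x46

46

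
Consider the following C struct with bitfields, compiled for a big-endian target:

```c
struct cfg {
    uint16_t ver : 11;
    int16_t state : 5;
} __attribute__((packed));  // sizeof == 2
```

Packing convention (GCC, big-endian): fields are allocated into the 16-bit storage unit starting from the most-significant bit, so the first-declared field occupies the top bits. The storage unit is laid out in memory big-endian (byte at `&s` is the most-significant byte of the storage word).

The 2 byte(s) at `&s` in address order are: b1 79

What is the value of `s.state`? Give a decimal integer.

-7

[0]=0xb1 [1]=0x79 (big-endian) → word 0xb179
ver [5+:11] = (word>>5) & 0x7ff = 1419
state [0+:5] = (word>>0) & 0x1f = 25  ←
state signed 5b, MSB=1: 25 - 32 = -7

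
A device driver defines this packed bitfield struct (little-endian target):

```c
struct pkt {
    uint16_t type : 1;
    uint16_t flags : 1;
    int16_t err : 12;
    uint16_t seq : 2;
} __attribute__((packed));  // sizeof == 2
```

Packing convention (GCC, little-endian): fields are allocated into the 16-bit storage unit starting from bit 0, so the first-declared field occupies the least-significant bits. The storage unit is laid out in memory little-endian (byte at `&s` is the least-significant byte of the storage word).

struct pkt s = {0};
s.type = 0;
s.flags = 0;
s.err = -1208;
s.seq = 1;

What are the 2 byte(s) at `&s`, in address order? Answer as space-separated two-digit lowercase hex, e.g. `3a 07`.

type (1b) val=0 bits=0x0 at bit 0: 0x0000
flags (1b) val=0 bits=0x0 at bit 1: 0x0000
err (12b) val=-1208 bits=0xb48 at bit 2: 0x2d20
seq (2b) val=1 bits=0x1 at bit 14: 0x6d20
word = 0x6d20 → little-endian bytes:
  [0]=0x20  [1]=0x6d

20 6d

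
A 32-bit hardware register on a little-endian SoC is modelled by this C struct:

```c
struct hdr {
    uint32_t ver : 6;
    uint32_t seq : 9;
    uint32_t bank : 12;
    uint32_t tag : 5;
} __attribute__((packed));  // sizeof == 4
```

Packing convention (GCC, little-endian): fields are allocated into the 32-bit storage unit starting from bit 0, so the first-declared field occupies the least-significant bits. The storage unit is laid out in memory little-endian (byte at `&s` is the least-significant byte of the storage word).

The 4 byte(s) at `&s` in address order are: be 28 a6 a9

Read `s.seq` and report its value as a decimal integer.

[0]=0xbe [1]=0x28 [2]=0xa6 [3]=0xa9 (little-endian) → word 0xa9a628be
ver:6 @ bit 0 → (0xa9a628be>>0)&0x3f = 0x3e
seq:9 @ bit 6 → (0xa9a628be>>6)&0x1ff = 0xa2  ←
bank:12 @ bit 15 → (0xa9a628be>>15)&0xfff = 0x34c
tag:5 @ bit 27 → (0xa9a628be>>27)&0x1f = 0x15

162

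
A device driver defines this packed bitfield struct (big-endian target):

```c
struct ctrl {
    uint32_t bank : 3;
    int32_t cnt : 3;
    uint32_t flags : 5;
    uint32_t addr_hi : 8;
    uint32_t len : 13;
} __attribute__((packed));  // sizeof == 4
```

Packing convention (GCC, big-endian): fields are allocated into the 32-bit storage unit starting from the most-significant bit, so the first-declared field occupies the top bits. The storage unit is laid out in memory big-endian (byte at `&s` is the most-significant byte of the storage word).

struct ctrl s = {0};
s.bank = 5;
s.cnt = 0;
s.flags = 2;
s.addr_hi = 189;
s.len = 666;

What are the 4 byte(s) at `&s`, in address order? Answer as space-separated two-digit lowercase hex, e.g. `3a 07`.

bank:3 = 5 → 0x5 << 29 → word 0xa0000000
cnt:3 = 0 → 0x0 << 26 → word 0xa0000000
flags:5 = 2 → 0x2 << 21 → word 0xa0400000
addr_hi:8 = 189 → 0xbd << 13 → word 0xa057a000
len:13 = 666 → 0x29a << 0 → word 0xa057a29a
word = 0xa057a29a → big-endian bytes:
  [0]=0xa0  [1]=0x57  [2]=0xa2  [3]=0x9a

a0 57 a2 9a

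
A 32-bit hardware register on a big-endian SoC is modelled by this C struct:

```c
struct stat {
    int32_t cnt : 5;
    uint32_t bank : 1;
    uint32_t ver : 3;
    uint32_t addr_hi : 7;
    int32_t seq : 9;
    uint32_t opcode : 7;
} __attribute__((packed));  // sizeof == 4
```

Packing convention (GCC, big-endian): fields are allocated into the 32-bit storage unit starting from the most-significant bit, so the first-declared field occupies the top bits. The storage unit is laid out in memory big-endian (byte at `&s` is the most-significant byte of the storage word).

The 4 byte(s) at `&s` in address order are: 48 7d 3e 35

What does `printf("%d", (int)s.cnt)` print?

[0]=0x48 [1]=0x7d [2]=0x3e [3]=0x35 (big-endian) → word 0x487d3e35
cnt [27+:5] = (word>>27) & 0x1f = 9  ←
bank [26+:1] = (word>>26) & 0x1 = 0
ver [23+:3] = (word>>23) & 0x7 = 0
addr_hi [16+:7] = (word>>16) & 0x7f = 125
seq [7+:9] = (word>>7) & 0x1ff = 124
opcode [0+:7] = (word>>0) & 0x7f = 53
cnt signed 5b, MSB=0: value = 9

9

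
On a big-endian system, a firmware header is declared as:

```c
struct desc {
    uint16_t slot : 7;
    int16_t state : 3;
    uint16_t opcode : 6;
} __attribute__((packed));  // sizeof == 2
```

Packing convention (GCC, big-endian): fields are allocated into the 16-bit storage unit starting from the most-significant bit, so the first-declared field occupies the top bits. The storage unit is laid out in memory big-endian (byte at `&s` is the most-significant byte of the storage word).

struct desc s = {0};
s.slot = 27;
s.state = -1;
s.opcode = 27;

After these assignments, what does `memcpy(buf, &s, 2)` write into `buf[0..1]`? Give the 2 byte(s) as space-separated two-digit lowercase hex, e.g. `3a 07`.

37 db

slot:7 = 27 → 0x1b << 9 → word 0x3600
state:3 = -1 → 0x7 << 6 → word 0x37c0
opcode:6 = 27 → 0x1b << 0 → word 0x37db
word = 0x37db → big-endian bytes:
  [0]=0x37  [1]=0xdb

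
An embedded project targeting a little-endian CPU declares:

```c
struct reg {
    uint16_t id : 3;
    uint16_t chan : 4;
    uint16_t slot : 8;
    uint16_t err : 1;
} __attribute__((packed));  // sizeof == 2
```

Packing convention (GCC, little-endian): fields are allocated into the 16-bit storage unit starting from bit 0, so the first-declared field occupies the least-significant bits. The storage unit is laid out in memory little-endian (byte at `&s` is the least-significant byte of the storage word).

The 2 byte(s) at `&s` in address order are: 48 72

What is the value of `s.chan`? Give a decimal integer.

[0]=0x48 [1]=0x72 (little-endian) → word 0x7248
id [0+:3] = (word>>0) & 0x7 = 0
chan [3+:4] = (word>>3) & 0xf = 9  ←
slot [7+:8] = (word>>7) & 0xff = 228
err [15+:1] = (word>>15) & 0x1 = 0

9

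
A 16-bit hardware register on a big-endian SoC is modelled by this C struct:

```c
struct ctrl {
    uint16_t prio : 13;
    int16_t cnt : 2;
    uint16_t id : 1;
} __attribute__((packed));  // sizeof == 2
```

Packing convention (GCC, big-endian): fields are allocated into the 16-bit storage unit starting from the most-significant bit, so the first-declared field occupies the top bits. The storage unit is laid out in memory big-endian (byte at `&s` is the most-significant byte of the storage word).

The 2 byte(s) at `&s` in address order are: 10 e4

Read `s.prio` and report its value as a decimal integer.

[0]=0x10 [1]=0xe4 (big-endian) → word 0x10e4
prio:13 @ bit 3 → (0x10e4>>3)&0x1fff = 0x21c  ←
cnt:2 @ bit 1 → (0x10e4>>1)&0x3 = 0x2
id:1 @ bit 0 → (0x10e4>>0)&0x1 = 0x0

540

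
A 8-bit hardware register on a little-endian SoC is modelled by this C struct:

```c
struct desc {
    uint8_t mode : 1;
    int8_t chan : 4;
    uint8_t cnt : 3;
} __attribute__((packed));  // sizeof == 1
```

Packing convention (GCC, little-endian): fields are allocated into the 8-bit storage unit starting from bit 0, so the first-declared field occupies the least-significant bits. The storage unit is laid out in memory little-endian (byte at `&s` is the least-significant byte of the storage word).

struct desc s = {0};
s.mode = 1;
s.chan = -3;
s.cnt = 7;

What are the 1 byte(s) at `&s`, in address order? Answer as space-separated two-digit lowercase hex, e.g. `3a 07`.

[0+:1] mode=1 & 0x1 = 0x1; word=0x01
[1+:4] chan=-3 & 0xf = 0xd; word=0x1b
[5+:3] cnt=7 & 0x7 = 0x7; word=0xfb
word = 0xfb → little-endian bytes:
  [0]=0xfb

fb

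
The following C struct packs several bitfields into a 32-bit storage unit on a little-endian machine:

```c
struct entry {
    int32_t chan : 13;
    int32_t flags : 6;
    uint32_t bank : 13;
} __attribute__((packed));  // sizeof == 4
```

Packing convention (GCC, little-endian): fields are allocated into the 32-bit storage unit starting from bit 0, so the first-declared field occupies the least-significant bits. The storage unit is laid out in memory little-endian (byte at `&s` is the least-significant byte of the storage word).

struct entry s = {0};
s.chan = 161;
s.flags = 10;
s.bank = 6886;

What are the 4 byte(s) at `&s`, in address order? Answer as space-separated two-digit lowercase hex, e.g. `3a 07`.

chan:13 = 161 → 0xa1 << 0 → word 0x000000a1
flags:6 = 10 → 0xa << 13 → word 0x000140a1
bank:13 = 6886 → 0x1ae6 << 19 → word 0xd73140a1
word = 0xd73140a1 → little-endian bytes:
  [0]=0xa1  [1]=0x40  [2]=0x31  [3]=0xd7

a1 40 31 d7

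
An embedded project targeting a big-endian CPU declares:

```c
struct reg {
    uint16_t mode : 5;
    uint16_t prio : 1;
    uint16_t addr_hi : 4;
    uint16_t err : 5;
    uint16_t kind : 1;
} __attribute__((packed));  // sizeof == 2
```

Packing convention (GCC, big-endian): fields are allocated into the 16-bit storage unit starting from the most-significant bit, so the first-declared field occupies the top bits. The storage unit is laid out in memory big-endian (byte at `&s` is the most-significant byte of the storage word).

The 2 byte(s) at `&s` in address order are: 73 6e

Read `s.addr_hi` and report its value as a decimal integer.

13

[0]=0x73 [1]=0x6e (big-endian) → word 0x736e
mode [11+:5] = (word>>11) & 0x1f = 14
prio [10+:1] = (word>>10) & 0x1 = 0
addr_hi [6+:4] = (word>>6) & 0xf = 13  ←
err [1+:5] = (word>>1) & 0x1f = 23
kind [0+:1] = (word>>0) & 0x1 = 0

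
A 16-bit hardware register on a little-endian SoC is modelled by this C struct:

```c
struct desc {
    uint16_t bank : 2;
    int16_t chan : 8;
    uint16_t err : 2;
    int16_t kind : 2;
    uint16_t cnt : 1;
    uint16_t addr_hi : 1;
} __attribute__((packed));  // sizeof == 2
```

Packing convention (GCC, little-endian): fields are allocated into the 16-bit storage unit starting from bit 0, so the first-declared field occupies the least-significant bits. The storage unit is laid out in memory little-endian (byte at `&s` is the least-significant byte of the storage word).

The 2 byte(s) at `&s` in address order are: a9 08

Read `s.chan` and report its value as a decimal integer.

[0]=0xa9 [1]=0x08 (little-endian) → word 0x08a9
bank:2 @ bit 0 → (0x08a9>>0)&0x3 = 0x1
chan:8 @ bit 2 → (0x08a9>>2)&0xff = 0x2a  ←
err:2 @ bit 10 → (0x08a9>>10)&0x3 = 0x2
kind:2 @ bit 12 → (0x08a9>>12)&0x3 = 0x0
cnt:1 @ bit 14 → (0x08a9>>14)&0x1 = 0x0
addr_hi:1 @ bit 15 → (0x08a9>>15)&0x1 = 0x0
chan signed 8b, MSB=0: value = 42

42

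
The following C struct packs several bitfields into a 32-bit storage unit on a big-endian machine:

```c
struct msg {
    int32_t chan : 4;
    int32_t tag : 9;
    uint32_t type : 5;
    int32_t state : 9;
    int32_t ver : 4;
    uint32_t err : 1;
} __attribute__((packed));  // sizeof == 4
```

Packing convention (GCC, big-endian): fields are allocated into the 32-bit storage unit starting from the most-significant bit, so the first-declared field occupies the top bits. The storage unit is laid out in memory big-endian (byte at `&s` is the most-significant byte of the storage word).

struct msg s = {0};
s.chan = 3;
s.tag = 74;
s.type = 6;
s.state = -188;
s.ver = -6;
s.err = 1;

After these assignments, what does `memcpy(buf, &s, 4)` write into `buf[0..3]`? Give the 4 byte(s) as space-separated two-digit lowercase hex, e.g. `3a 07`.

32 51 a8 95

[28+:4] chan=3 & 0xf = 0x3; word=0x30000000
[19+:9] tag=74 & 0x1ff = 0x4a; word=0x32500000
[14+:5] type=6 & 0x1f = 0x6; word=0x32518000
[5+:9] state=-188 & 0x1ff = 0x144; word=0x3251a880
[1+:4] ver=-6 & 0xf = 0xa; word=0x3251a894
[0+:1] err=1 & 0x1 = 0x1; word=0x3251a895
word = 0x3251a895 → big-endian bytes:
  [0]=0x32  [1]=0x51  [2]=0xa8  [3]=0x95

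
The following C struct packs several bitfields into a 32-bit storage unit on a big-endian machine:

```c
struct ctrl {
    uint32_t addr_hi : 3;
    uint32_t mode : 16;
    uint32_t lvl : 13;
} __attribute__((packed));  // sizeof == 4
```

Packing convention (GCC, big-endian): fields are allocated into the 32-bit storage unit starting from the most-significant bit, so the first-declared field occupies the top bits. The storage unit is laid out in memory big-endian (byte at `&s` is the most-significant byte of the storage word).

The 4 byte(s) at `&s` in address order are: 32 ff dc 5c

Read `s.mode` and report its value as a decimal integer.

38910

[0]=0x32 [1]=0xff [2]=0xdc [3]=0x5c (big-endian) → word 0x32ffdc5c
addr_hi:3 @ bit 29 → (0x32ffdc5c>>29)&0x7 = 0x1
mode:16 @ bit 13 → (0x32ffdc5c>>13)&0xffff = 0x97fe  ←
lvl:13 @ bit 0 → (0x32ffdc5c>>0)&0x1fff = 0x1c5c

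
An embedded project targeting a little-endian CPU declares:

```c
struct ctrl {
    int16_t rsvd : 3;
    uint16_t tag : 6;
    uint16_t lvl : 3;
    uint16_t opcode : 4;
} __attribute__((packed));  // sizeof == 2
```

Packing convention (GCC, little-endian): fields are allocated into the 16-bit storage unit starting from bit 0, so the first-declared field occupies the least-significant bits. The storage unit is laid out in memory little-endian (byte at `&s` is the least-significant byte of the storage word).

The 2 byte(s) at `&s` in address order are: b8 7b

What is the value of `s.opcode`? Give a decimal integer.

7

[0]=0xb8 [1]=0x7b (little-endian) → word 0x7bb8
rsvd [0+:3] = (word>>0) & 0x7 = 0
tag [3+:6] = (word>>3) & 0x3f = 55
lvl [9+:3] = (word>>9) & 0x7 = 5
opcode [12+:4] = (word>>12) & 0xf = 7  ←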